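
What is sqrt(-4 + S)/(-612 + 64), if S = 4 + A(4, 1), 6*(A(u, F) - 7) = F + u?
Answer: -sqrt(282)/3288 ≈ -0.0051073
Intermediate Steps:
A(u, F) = 7 + F/6 + u/6 (A(u, F) = 7 + (F + u)/6 = 7 + (F/6 + u/6) = 7 + F/6 + u/6)
S = 71/6 (S = 4 + (7 + (1/6)*1 + (1/6)*4) = 4 + (7 + 1/6 + 2/3) = 4 + 47/6 = 71/6 ≈ 11.833)
sqrt(-4 + S)/(-612 + 64) = sqrt(-4 + 71/6)/(-612 + 64) = sqrt(47/6)/(-548) = (sqrt(282)/6)*(-1/548) = -sqrt(282)/3288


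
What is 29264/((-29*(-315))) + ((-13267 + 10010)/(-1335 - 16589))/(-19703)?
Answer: 10334744170313/3226085285220 ≈ 3.2035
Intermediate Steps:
29264/((-29*(-315))) + ((-13267 + 10010)/(-1335 - 16589))/(-19703) = 29264/9135 - 3257/(-17924)*(-1/19703) = 29264*(1/9135) - 3257*(-1/17924)*(-1/19703) = 29264/9135 + (3257/17924)*(-1/19703) = 29264/9135 - 3257/353156572 = 10334744170313/3226085285220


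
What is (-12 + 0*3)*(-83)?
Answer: 996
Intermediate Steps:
(-12 + 0*3)*(-83) = (-12 + 0)*(-83) = -12*(-83) = 996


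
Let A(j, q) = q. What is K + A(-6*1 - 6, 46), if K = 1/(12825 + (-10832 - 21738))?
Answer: 908269/19745 ≈ 46.000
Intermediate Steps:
K = -1/19745 (K = 1/(12825 - 32570) = 1/(-19745) = -1/19745 ≈ -5.0646e-5)
K + A(-6*1 - 6, 46) = -1/19745 + 46 = 908269/19745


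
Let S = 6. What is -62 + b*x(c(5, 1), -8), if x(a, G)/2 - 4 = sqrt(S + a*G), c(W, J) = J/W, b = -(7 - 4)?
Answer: -86 - 6*sqrt(110)/5 ≈ -98.586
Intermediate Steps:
b = -3 (b = -1*3 = -3)
x(a, G) = 8 + 2*sqrt(6 + G*a) (x(a, G) = 8 + 2*sqrt(6 + a*G) = 8 + 2*sqrt(6 + G*a))
-62 + b*x(c(5, 1), -8) = -62 - 3*(8 + 2*sqrt(6 - 8/5)) = -62 - 3*(8 + 2*sqrt(22/5)) = -62 - 3*(8 + 2*(sqrt(110)/5)) = -62 - 3*(8 + 2*sqrt(110)/5) = -62 + (-24 - 6*sqrt(110)/5) = -86 - 6*sqrt(110)/5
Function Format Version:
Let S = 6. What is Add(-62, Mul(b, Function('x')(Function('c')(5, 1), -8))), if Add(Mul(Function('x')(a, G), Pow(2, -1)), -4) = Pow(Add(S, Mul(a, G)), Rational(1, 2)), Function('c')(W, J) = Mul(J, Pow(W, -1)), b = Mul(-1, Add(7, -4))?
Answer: Add(-86, Mul(Rational(-6, 5), Pow(110, Rational(1, 2)))) ≈ -98.586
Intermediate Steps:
b = -3 (b = Mul(-1, 3) = -3)
Function('x')(a, G) = Add(8, Mul(2, Pow(Add(6, Mul(G, a)), Rational(1, 2)))) (Function('x')(a, G) = Add(8, Mul(2, Pow(Add(6, Mul(a, G)), Rational(1, 2)))) = Add(8, Mul(2, Pow(Add(6, Mul(G, a)), Rational(1, 2)))))
Add(-62, Mul(b, Function('x')(Function('c')(5, 1), -8))) = Add(-62, Mul(-3, Add(8, Mul(2, Pow(Add(6, Mul(-8, Mul(1, Pow(5, -1)))), Rational(1, 2)))))) = Add(-62, Mul(-3, Add(8, Mul(2, Pow(Add(6, Mul(-8, Mul(1, Rational(1, 5)))), Rational(1, 2)))))) = Add(-62, Mul(-3, Add(8, Mul(2, Pow(Add(6, Mul(-8, Rational(1, 5))), Rational(1, 2)))))) = Add(-62, Mul(-3, Add(8, Mul(2, Pow(Add(6, Rational(-8, 5)), Rational(1, 2)))))) = Add(-62, Mul(-3, Add(8, Mul(2, Pow(Rational(22, 5), Rational(1, 2)))))) = Add(-62, Mul(-3, Add(8, Mul(2, Mul(Rational(1, 5), Pow(110, Rational(1, 2))))))) = Add(-62, Mul(-3, Add(8, Mul(Rational(2, 5), Pow(110, Rational(1, 2)))))) = Add(-62, Add(-24, Mul(Rational(-6, 5), Pow(110, Rational(1, 2))))) = Add(-86, Mul(Rational(-6, 5), Pow(110, Rational(1, 2))))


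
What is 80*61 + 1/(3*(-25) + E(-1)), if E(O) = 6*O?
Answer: 395279/81 ≈ 4880.0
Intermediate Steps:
80*61 + 1/(3*(-25) + E(-1)) = 80*61 + 1/(3*(-25) + 6*(-1)) = 4880 + 1/(-75 - 6) = 4880 + 1/(-81) = 4880 - 1/81 = 395279/81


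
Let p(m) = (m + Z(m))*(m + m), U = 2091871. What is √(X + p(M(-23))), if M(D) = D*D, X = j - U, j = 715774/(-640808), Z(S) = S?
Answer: I*√24959110401762215/160202 ≈ 986.16*I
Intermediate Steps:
j = -357887/320404 (j = 715774*(-1/640808) = -357887/320404 ≈ -1.1170)
X = -670244193771/320404 (X = -357887/320404 - 1*2091871 = -357887/320404 - 2091871 = -670244193771/320404 ≈ -2.0919e+6)
M(D) = D²
p(m) = 4*m² (p(m) = (m + m)*(m + m) = (2*m)*(2*m) = 4*m²)
√(X + p(M(-23))) = √(-670244193771/320404 + 4*((-23)²)²) = √(-670244193771/320404 + 4*529²) = √(-670244193771/320404 + 4*279841) = √(-670244193771/320404 + 1119364) = √(-311595490715/320404) = I*√24959110401762215/160202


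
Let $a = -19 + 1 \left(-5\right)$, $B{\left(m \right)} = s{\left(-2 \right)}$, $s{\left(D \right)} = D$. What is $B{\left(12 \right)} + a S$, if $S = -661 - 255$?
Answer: $21982$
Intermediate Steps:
$S = -916$ ($S = -661 - 255 = -916$)
$B{\left(m \right)} = -2$
$a = -24$ ($a = -19 - 5 = -24$)
$B{\left(12 \right)} + a S = -2 - -21984 = -2 + 21984 = 21982$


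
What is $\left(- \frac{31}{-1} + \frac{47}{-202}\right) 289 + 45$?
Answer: $\frac{1805225}{202} \approx 8936.8$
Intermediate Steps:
$\left(- \frac{31}{-1} + \frac{47}{-202}\right) 289 + 45 = \left(\left(-31\right) \left(-1\right) + 47 \left(- \frac{1}{202}\right)\right) 289 + 45 = \left(31 - \frac{47}{202}\right) 289 + 45 = \frac{6215}{202} \cdot 289 + 45 = \frac{1796135}{202} + 45 = \frac{1805225}{202}$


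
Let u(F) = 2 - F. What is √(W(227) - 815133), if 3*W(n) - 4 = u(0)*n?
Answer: I*√7334823/3 ≈ 902.76*I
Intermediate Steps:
W(n) = 4/3 + 2*n/3 (W(n) = 4/3 + ((2 - 1*0)*n)/3 = 4/3 + ((2 + 0)*n)/3 = 4/3 + (2*n)/3 = 4/3 + 2*n/3)
√(W(227) - 815133) = √((4/3 + (⅔)*227) - 815133) = √((4/3 + 454/3) - 815133) = √(458/3 - 815133) = √(-2444941/3) = I*√7334823/3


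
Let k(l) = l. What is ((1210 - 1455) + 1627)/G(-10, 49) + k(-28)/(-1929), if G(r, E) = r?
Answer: -1332799/9645 ≈ -138.19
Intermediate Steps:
((1210 - 1455) + 1627)/G(-10, 49) + k(-28)/(-1929) = ((1210 - 1455) + 1627)/(-10) - 28/(-1929) = (-245 + 1627)*(-⅒) - 28*(-1/1929) = 1382*(-⅒) + 28/1929 = -691/5 + 28/1929 = -1332799/9645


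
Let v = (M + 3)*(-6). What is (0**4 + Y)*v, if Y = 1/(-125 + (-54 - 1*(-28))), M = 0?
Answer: 18/151 ≈ 0.11921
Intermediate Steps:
Y = -1/151 (Y = 1/(-125 + (-54 + 28)) = 1/(-125 - 26) = 1/(-151) = -1/151 ≈ -0.0066225)
v = -18 (v = (0 + 3)*(-6) = 3*(-6) = -18)
(0**4 + Y)*v = (0**4 - 1/151)*(-18) = (0 - 1/151)*(-18) = -1/151*(-18) = 18/151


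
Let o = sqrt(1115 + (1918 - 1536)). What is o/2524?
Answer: sqrt(1497)/2524 ≈ 0.015329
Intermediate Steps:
o = sqrt(1497) (o = sqrt(1115 + 382) = sqrt(1497) ≈ 38.691)
o/2524 = sqrt(1497)/2524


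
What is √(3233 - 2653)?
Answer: 2*√145 ≈ 24.083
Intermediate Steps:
√(3233 - 2653) = √580 = 2*√145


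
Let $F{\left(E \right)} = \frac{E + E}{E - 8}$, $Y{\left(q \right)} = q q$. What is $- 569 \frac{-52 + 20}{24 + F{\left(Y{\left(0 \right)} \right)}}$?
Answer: $\frac{2276}{3} \approx 758.67$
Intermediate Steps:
$Y{\left(q \right)} = q^{2}$
$F{\left(E \right)} = \frac{2 E}{-8 + E}$
$- 569 \frac{-52 + 20}{24 + F{\left(Y{\left(0 \right)} \right)}} = - 569 \frac{-52 + 20}{24 + \frac{2 \cdot 0^{2}}{-8 + 0^{2}}} = - 569 \left(- \frac{32}{24 + 2 \cdot 0 \frac{1}{-8 + 0}}\right) = - 569 \left(- \frac{32}{24 + 2 \cdot 0 \frac{1}{-8}}\right) = - 569 \left(- \frac{32}{24 + 2 \cdot 0 \left(- \frac{1}{8}\right)}\right) = - 569 \left(- \frac{32}{24 + 0}\right) = - 569 \left(- \frac{32}{24}\right) = - 569 \left(\left(-32\right) \frac{1}{24}\right) = \left(-569\right) \left(- \frac{4}{3}\right) = \frac{2276}{3}$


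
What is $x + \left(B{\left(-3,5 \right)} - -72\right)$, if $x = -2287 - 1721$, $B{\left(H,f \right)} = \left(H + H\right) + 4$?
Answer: $-3938$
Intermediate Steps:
$B{\left(H,f \right)} = 4 + 2 H$ ($B{\left(H,f \right)} = 2 H + 4 = 4 + 2 H$)
$x = -4008$ ($x = -2287 - 1721 = -4008$)
$x + \left(B{\left(-3,5 \right)} - -72\right) = -4008 + \left(\left(4 + 2 \left(-3\right)\right) - -72\right) = -4008 + \left(\left(4 - 6\right) + 72\right) = -4008 + \left(-2 + 72\right) = -4008 + 70 = -3938$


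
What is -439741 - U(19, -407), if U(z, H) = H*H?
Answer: -605390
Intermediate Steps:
U(z, H) = H²
-439741 - U(19, -407) = -439741 - 1*(-407)² = -439741 - 1*165649 = -439741 - 165649 = -605390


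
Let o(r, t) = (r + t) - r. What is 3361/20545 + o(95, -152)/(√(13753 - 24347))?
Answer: 3361/20545 + 76*I*√10594/5297 ≈ 0.16359 + 1.4768*I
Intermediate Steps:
o(r, t) = t
3361/20545 + o(95, -152)/(√(13753 - 24347)) = 3361/20545 - 152/√(13753 - 24347) = 3361*(1/20545) - 152*(-I*√10594/10594) = 3361/20545 - 152*(-I*√10594/10594) = 3361/20545 - (-76)*I*√10594/5297 = 3361/20545 + 76*I*√10594/5297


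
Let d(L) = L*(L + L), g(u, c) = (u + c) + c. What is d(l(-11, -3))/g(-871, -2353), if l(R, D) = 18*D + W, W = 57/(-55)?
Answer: -6108486/5623475 ≈ -1.0862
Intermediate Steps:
W = -57/55 (W = 57*(-1/55) = -57/55 ≈ -1.0364)
l(R, D) = -57/55 + 18*D (l(R, D) = 18*D - 57/55 = -57/55 + 18*D)
g(u, c) = u + 2*c (g(u, c) = (c + u) + c = u + 2*c)
d(L) = 2*L² (d(L) = L*(2*L) = 2*L²)
d(l(-11, -3))/g(-871, -2353) = (2*(-57/55 + 18*(-3))²)/(-871 + 2*(-2353)) = (2*(-57/55 - 54)²)/(-871 - 4706) = (2*(-3027/55)²)/(-5577) = (2*(9162729/3025))*(-1/5577) = (18325458/3025)*(-1/5577) = -6108486/5623475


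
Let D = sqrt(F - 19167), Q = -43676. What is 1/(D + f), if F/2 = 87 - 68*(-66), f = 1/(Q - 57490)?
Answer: -101166/102519583072453 - 30703678668*I*sqrt(1113)/102519583072453 ≈ -9.868e-10 - 0.0099915*I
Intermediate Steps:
f = -1/101166 (f = 1/(-43676 - 57490) = 1/(-101166) = -1/101166 ≈ -9.8847e-6)
F = 9150 (F = 2*(87 - 68*(-66)) = 2*(87 + 4488) = 2*4575 = 9150)
D = 3*I*sqrt(1113) (D = sqrt(9150 - 19167) = sqrt(-10017) = 3*I*sqrt(1113) ≈ 100.08*I)
1/(D + f) = 1/(3*I*sqrt(1113) - 1/101166) = 1/(-1/101166 + 3*I*sqrt(1113))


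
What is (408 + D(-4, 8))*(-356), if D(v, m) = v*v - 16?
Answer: -145248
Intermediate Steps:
D(v, m) = -16 + v² (D(v, m) = v² - 16 = -16 + v²)
(408 + D(-4, 8))*(-356) = (408 + (-16 + (-4)²))*(-356) = (408 + (-16 + 16))*(-356) = (408 + 0)*(-356) = 408*(-356) = -145248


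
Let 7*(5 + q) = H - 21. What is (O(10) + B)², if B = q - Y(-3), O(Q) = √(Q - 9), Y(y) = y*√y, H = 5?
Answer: 613/49 - 264*I*√3/7 ≈ 12.51 - 65.323*I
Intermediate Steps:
q = -51/7 (q = -5 + (5 - 21)/7 = -5 + (⅐)*(-16) = -5 - 16/7 = -51/7 ≈ -7.2857)
Y(y) = y^(3/2)
O(Q) = √(-9 + Q)
B = -51/7 + 3*I*√3 (B = -51/7 - (-3)^(3/2) = -51/7 - (-3)*I*√3 = -51/7 + 3*I*√3 ≈ -7.2857 + 5.1962*I)
(O(10) + B)² = (√(-9 + 10) + (-51/7 + 3*I*√3))² = (√1 + (-51/7 + 3*I*√3))² = (1 + (-51/7 + 3*I*√3))² = (-44/7 + 3*I*√3)²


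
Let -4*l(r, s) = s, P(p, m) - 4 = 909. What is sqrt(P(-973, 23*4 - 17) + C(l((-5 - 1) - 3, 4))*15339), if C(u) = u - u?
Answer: sqrt(913) ≈ 30.216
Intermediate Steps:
P(p, m) = 913 (P(p, m) = 4 + 909 = 913)
l(r, s) = -s/4
C(u) = 0
sqrt(P(-973, 23*4 - 17) + C(l((-5 - 1) - 3, 4))*15339) = sqrt(913 + 0*15339) = sqrt(913 + 0) = sqrt(913)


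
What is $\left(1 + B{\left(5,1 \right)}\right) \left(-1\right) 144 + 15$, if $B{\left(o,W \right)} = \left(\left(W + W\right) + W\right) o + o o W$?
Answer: $-5889$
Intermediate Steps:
$B{\left(o,W \right)} = W o^{2} + 3 W o$ ($B{\left(o,W \right)} = \left(2 W + W\right) o + o^{2} W = 3 W o + W o^{2} = W o^{2} + 3 W o$)
$\left(1 + B{\left(5,1 \right)}\right) \left(-1\right) 144 + 15 = \left(1 + 1 \cdot 5 \left(3 + 5\right)\right) \left(-1\right) 144 + 15 = \left(1 + 1 \cdot 5 \cdot 8\right) \left(-1\right) 144 + 15 = \left(1 + 40\right) \left(-1\right) 144 + 15 = 41 \left(-1\right) 144 + 15 = \left(-41\right) 144 + 15 = -5904 + 15 = -5889$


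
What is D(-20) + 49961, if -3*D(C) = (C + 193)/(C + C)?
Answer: 5995493/120 ≈ 49962.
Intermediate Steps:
D(C) = -(193 + C)/(6*C) (D(C) = -(C + 193)/(3*(C + C)) = -(193 + C)/(3*(2*C)) = -(193 + C)*1/(2*C)/3 = -(193 + C)/(6*C))
D(-20) + 49961 = (1/6)*(-193 - 1*(-20))/(-20) + 49961 = (1/6)*(-1/20)*(-193 + 20) + 49961 = (1/6)*(-1/20)*(-173) + 49961 = 173/120 + 49961 = 5995493/120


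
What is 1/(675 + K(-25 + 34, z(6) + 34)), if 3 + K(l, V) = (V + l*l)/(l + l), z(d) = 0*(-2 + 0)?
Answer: 18/12211 ≈ 0.0014741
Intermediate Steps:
z(d) = 0 (z(d) = 0*(-2) = 0)
K(l, V) = -3 + (V + l²)/(2*l) (K(l, V) = -3 + (V + l*l)/(l + l) = -3 + (V + l²)/((2*l)) = -3 + (V + l²)*(1/(2*l)) = -3 + (V + l²)/(2*l))
1/(675 + K(-25 + 34, z(6) + 34)) = 1/(675 + ((0 + 34) + (-25 + 34)*(-6 + (-25 + 34)))/(2*(-25 + 34))) = 1/(675 + (½)*(34 + 9*(-6 + 9))/9) = 1/(675 + (½)*(⅑)*(34 + 9*3)) = 1/(675 + (½)*(⅑)*(34 + 27)) = 1/(675 + (½)*(⅑)*61) = 1/(675 + 61/18) = 1/(12211/18) = 18/12211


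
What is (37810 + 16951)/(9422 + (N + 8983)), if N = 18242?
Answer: 54761/36647 ≈ 1.4943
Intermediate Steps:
(37810 + 16951)/(9422 + (N + 8983)) = (37810 + 16951)/(9422 + (18242 + 8983)) = 54761/(9422 + 27225) = 54761/36647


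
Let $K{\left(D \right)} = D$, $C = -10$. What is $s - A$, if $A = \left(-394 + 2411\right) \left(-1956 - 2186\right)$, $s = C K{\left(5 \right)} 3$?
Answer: $8354264$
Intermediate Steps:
$s = -150$ ($s = \left(-10\right) 5 \cdot 3 = \left(-50\right) 3 = -150$)
$A = -8354414$ ($A = 2017 \left(-4142\right) = -8354414$)
$s - A = -150 - -8354414 = -150 + 8354414 = 8354264$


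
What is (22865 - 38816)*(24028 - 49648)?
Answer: 408664620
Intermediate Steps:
(22865 - 38816)*(24028 - 49648) = -15951*(-25620) = 408664620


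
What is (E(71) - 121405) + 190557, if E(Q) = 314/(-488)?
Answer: 16872931/244 ≈ 69151.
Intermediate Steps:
E(Q) = -157/244 (E(Q) = 314*(-1/488) = -157/244)
(E(71) - 121405) + 190557 = (-157/244 - 121405) + 190557 = -29622977/244 + 190557 = 16872931/244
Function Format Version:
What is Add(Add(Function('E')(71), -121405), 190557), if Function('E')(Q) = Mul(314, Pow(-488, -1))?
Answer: Rational(16872931, 244) ≈ 69151.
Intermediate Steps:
Function('E')(Q) = Rational(-157, 244) (Function('E')(Q) = Mul(314, Rational(-1, 488)) = Rational(-157, 244))
Add(Add(Function('E')(71), -121405), 190557) = Add(Add(Rational(-157, 244), -121405), 190557) = Add(Rational(-29622977, 244), 190557) = Rational(16872931, 244)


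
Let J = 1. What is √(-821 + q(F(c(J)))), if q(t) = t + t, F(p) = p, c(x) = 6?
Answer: I*√809 ≈ 28.443*I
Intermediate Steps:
q(t) = 2*t
√(-821 + q(F(c(J)))) = √(-821 + 2*6) = √(-821 + 12) = √(-809) = I*√809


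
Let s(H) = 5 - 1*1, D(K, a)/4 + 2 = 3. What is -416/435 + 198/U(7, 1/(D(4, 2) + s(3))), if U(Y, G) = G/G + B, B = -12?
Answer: -8246/435 ≈ -18.956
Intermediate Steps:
D(K, a) = 4 (D(K, a) = -8 + 4*3 = -8 + 12 = 4)
s(H) = 4 (s(H) = 5 - 1 = 4)
U(Y, G) = -11 (U(Y, G) = G/G - 12 = 1 - 12 = -11)
-416/435 + 198/U(7, 1/(D(4, 2) + s(3))) = -416/435 + 198/(-11) = -416*1/435 + 198*(-1/11) = -416/435 - 18 = -8246/435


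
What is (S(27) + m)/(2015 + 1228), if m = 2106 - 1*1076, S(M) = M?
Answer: 1057/3243 ≈ 0.32593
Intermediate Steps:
m = 1030 (m = 2106 - 1076 = 1030)
(S(27) + m)/(2015 + 1228) = (27 + 1030)/(2015 + 1228) = 1057/3243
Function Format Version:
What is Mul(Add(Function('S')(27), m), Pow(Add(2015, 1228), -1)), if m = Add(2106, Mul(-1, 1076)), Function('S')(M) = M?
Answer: Rational(1057, 3243) ≈ 0.32593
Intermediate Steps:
m = 1030 (m = Add(2106, -1076) = 1030)
Mul(Add(Function('S')(27), m), Pow(Add(2015, 1228), -1)) = Mul(Add(27, 1030), Pow(Add(2015, 1228), -1)) = Mul(1057, Pow(3243, -1)) = Mul(1057, Rational(1, 3243)) = Rational(1057, 3243)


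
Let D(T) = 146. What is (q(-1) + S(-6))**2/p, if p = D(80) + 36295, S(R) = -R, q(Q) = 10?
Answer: 256/36441 ≈ 0.0070251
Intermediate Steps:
p = 36441 (p = 146 + 36295 = 36441)
(q(-1) + S(-6))**2/p = (10 - 1*(-6))**2/36441 = (10 + 6)**2*(1/36441) = 16**2*(1/36441) = 256*(1/36441) = 256/36441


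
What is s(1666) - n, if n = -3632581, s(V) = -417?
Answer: 3632164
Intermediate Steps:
s(1666) - n = -417 - 1*(-3632581) = -417 + 3632581 = 3632164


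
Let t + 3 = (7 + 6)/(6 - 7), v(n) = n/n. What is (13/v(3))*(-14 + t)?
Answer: -390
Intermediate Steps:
v(n) = 1
t = -16 (t = -3 + (7 + 6)/(6 - 7) = -3 + 13/(-1) = -3 + 13*(-1) = -3 - 13 = -16)
(13/v(3))*(-14 + t) = (13/1)*(-14 - 16) = (13*1)*(-30) = 13*(-30) = -390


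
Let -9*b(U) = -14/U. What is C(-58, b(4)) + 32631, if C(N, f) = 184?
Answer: 32815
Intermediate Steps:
b(U) = 14/(9*U) (b(U) = -(-14)/(9*U) = 14/(9*U))
C(-58, b(4)) + 32631 = 184 + 32631 = 32815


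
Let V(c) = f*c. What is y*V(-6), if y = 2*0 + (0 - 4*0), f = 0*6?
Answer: 0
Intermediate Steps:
f = 0
V(c) = 0 (V(c) = 0*c = 0)
y = 0 (y = 0 + (0 + 0) = 0 + 0 = 0)
y*V(-6) = 0*0 = 0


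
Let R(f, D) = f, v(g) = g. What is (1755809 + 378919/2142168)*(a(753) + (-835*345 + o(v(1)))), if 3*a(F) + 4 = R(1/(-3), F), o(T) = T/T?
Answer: -9751683380258044249/19279512 ≈ -5.0581e+11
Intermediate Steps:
o(T) = 1
a(F) = -13/9 (a(F) = -4/3 + (⅓)/(-3) = -4/3 + (⅓)*(-⅓) = -4/3 - ⅑ = -13/9)
(1755809 + 378919/2142168)*(a(753) + (-835*345 + o(v(1)))) = (1755809 + 378919/2142168)*(-13/9 + (-835*345 + 1)) = (1755809 + 378919*(1/2142168))*(-13/9 + (-288075 + 1)) = (1755809 + 378919/2142168)*(-13/9 - 288074) = (3761238232831/2142168)*(-2592679/9) = -9751683380258044249/19279512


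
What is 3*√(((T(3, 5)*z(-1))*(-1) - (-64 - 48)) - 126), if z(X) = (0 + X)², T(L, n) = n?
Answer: 3*I*√19 ≈ 13.077*I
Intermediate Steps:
z(X) = X²
3*√(((T(3, 5)*z(-1))*(-1) - (-64 - 48)) - 126) = 3*√(((5*(-1)²)*(-1) - (-64 - 48)) - 126) = 3*√(((5*1)*(-1) - 1*(-112)) - 126) = 3*√((5*(-1) + 112) - 126) = 3*√((-5 + 112) - 126) = 3*√(107 - 126) = 3*√(-19) = 3*(I*√19) = 3*I*√19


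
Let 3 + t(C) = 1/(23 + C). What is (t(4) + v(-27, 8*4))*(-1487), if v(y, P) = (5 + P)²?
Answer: -54845021/27 ≈ -2.0313e+6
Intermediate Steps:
t(C) = -3 + 1/(23 + C)
(t(4) + v(-27, 8*4))*(-1487) = ((-68 - 3*4)/(23 + 4) + (5 + 8*4)²)*(-1487) = ((-68 - 12)/27 + (5 + 32)²)*(-1487) = ((1/27)*(-80) + 37²)*(-1487) = (-80/27 + 1369)*(-1487) = (36883/27)*(-1487) = -54845021/27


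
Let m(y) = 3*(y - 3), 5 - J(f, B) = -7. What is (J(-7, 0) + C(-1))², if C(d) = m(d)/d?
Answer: 576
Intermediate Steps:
J(f, B) = 12 (J(f, B) = 5 - 1*(-7) = 5 + 7 = 12)
m(y) = -9 + 3*y (m(y) = 3*(-3 + y) = -9 + 3*y)
C(d) = (-9 + 3*d)/d
(J(-7, 0) + C(-1))² = (12 + (3 - 9/(-1)))² = (12 + (3 - 9*(-1)))² = (12 + (3 + 9))² = (12 + 12)² = 24² = 576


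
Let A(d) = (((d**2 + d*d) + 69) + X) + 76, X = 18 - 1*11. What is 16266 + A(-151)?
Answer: 62020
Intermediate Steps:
X = 7 (X = 18 - 11 = 7)
A(d) = 152 + 2*d**2 (A(d) = (((d**2 + d*d) + 69) + 7) + 76 = (((d**2 + d**2) + 69) + 7) + 76 = ((2*d**2 + 69) + 7) + 76 = ((69 + 2*d**2) + 7) + 76 = (76 + 2*d**2) + 76 = 152 + 2*d**2)
16266 + A(-151) = 16266 + (152 + 2*(-151)**2) = 16266 + (152 + 2*22801) = 16266 + (152 + 45602) = 16266 + 45754 = 62020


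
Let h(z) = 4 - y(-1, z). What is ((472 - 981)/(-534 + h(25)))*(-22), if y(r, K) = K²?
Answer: -1018/105 ≈ -9.6952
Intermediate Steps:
h(z) = 4 - z²
((472 - 981)/(-534 + h(25)))*(-22) = ((472 - 981)/(-534 + (4 - 1*25²)))*(-22) = -509/(-534 + (4 - 1*625))*(-22) = -509/(-534 + (4 - 625))*(-22) = -509/(-534 - 621)*(-22) = -509/(-1155)*(-22) = -509*(-1/1155)*(-22) = (509/1155)*(-22) = -1018/105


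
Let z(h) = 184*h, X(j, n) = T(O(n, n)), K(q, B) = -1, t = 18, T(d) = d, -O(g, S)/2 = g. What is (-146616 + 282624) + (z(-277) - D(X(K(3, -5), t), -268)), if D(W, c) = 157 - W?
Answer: 84847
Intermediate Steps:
O(g, S) = -2*g
X(j, n) = -2*n
(-146616 + 282624) + (z(-277) - D(X(K(3, -5), t), -268)) = (-146616 + 282624) + (184*(-277) - (157 - (-2)*18)) = 136008 + (-50968 - (157 - 1*(-36))) = 136008 + (-50968 - (157 + 36)) = 136008 + (-50968 - 1*193) = 136008 + (-50968 - 193) = 136008 - 51161 = 84847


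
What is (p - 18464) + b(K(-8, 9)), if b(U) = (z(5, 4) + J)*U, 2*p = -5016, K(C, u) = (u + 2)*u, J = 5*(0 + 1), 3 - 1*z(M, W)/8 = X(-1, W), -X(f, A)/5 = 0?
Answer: -18101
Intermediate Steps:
X(f, A) = 0 (X(f, A) = -5*0 = 0)
z(M, W) = 24 (z(M, W) = 24 - 8*0 = 24 + 0 = 24)
J = 5 (J = 5*1 = 5)
K(C, u) = u*(2 + u) (K(C, u) = (2 + u)*u = u*(2 + u))
p = -2508 (p = (1/2)*(-5016) = -2508)
b(U) = 29*U (b(U) = (24 + 5)*U = 29*U)
(p - 18464) + b(K(-8, 9)) = (-2508 - 18464) + 29*(9*(2 + 9)) = -20972 + 29*(9*11) = -20972 + 29*99 = -20972 + 2871 = -18101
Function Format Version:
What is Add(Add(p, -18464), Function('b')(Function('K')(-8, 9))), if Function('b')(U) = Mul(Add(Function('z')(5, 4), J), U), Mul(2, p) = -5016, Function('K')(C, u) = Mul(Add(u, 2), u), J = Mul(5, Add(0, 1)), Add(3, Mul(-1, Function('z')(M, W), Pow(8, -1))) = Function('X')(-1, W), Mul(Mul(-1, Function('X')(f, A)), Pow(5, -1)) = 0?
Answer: -18101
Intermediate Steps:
Function('X')(f, A) = 0 (Function('X')(f, A) = Mul(-5, 0) = 0)
Function('z')(M, W) = 24 (Function('z')(M, W) = Add(24, Mul(-8, 0)) = Add(24, 0) = 24)
J = 5 (J = Mul(5, 1) = 5)
Function('K')(C, u) = Mul(u, Add(2, u)) (Function('K')(C, u) = Mul(Add(2, u), u) = Mul(u, Add(2, u)))
p = -2508 (p = Mul(Rational(1, 2), -5016) = -2508)
Function('b')(U) = Mul(29, U) (Function('b')(U) = Mul(Add(24, 5), U) = Mul(29, U))
Add(Add(p, -18464), Function('b')(Function('K')(-8, 9))) = Add(Add(-2508, -18464), Mul(29, Mul(9, Add(2, 9)))) = Add(-20972, Mul(29, Mul(9, 11))) = Add(-20972, Mul(29, 99)) = Add(-20972, 2871) = -18101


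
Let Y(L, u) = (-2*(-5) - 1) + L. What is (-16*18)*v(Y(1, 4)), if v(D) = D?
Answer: -2880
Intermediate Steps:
Y(L, u) = 9 + L (Y(L, u) = (10 - 1) + L = 9 + L)
(-16*18)*v(Y(1, 4)) = (-16*18)*(9 + 1) = -288*10 = -2880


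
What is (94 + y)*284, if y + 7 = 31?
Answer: 33512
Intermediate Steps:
y = 24 (y = -7 + 31 = 24)
(94 + y)*284 = (94 + 24)*284 = 118*284 = 33512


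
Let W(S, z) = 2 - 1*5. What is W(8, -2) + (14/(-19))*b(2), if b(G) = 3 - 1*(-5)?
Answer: -169/19 ≈ -8.8947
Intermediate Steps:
b(G) = 8 (b(G) = 3 + 5 = 8)
W(S, z) = -3 (W(S, z) = 2 - 5 = -3)
W(8, -2) + (14/(-19))*b(2) = -3 + (14/(-19))*8 = -3 + (14*(-1/19))*8 = -3 - 14/19*8 = -3 - 112/19 = -169/19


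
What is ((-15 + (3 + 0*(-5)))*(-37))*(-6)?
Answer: -2664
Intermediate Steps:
((-15 + (3 + 0*(-5)))*(-37))*(-6) = ((-15 + (3 + 0))*(-37))*(-6) = ((-15 + 3)*(-37))*(-6) = -12*(-37)*(-6) = 444*(-6) = -2664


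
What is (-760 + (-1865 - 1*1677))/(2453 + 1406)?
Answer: -4302/3859 ≈ -1.1148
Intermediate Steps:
(-760 + (-1865 - 1*1677))/(2453 + 1406) = (-760 + (-1865 - 1677))/3859 = (-760 - 3542)*(1/3859) = -4302*1/3859 = -4302/3859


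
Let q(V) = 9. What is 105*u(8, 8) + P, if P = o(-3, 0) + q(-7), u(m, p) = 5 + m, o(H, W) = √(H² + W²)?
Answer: 1377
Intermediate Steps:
P = 12 (P = √((-3)² + 0²) + 9 = √(9 + 0) + 9 = √9 + 9 = 3 + 9 = 12)
105*u(8, 8) + P = 105*(5 + 8) + 12 = 105*13 + 12 = 1365 + 12 = 1377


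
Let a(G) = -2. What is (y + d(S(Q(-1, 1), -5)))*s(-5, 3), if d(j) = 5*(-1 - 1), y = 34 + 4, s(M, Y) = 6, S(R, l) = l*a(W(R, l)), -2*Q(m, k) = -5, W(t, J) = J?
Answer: 168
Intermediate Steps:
Q(m, k) = 5/2 (Q(m, k) = -½*(-5) = 5/2)
S(R, l) = -2*l (S(R, l) = l*(-2) = -2*l)
y = 38
d(j) = -10 (d(j) = 5*(-2) = -10)
(y + d(S(Q(-1, 1), -5)))*s(-5, 3) = (38 - 10)*6 = 28*6 = 168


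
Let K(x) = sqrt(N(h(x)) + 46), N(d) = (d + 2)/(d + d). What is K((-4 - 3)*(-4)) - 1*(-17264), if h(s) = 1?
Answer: 17264 + sqrt(190)/2 ≈ 17271.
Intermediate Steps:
N(d) = (2 + d)/(2*d) (N(d) = (2 + d)/((2*d)) = (2 + d)*(1/(2*d)) = (2 + d)/(2*d))
K(x) = sqrt(190)/2 (K(x) = sqrt((1/2)*(2 + 1)/1 + 46) = sqrt((1/2)*1*3 + 46) = sqrt(3/2 + 46) = sqrt(95/2) = sqrt(190)/2)
K((-4 - 3)*(-4)) - 1*(-17264) = sqrt(190)/2 - 1*(-17264) = sqrt(190)/2 + 17264 = 17264 + sqrt(190)/2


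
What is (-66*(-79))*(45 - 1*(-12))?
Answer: 297198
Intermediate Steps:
(-66*(-79))*(45 - 1*(-12)) = 5214*(45 + 12) = 5214*57 = 297198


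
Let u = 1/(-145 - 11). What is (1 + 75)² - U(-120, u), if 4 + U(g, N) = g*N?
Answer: 75130/13 ≈ 5779.2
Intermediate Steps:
u = -1/156 (u = 1/(-156) = -1/156 ≈ -0.0064103)
U(g, N) = -4 + N*g (U(g, N) = -4 + g*N = -4 + N*g)
(1 + 75)² - U(-120, u) = (1 + 75)² - (-4 - 1/156*(-120)) = 76² - (-4 + 10/13) = 5776 - 1*(-42/13) = 5776 + 42/13 = 75130/13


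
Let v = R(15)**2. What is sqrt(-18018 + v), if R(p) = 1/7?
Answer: I*sqrt(882881)/7 ≈ 134.23*I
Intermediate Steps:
R(p) = 1/7
v = 1/49 (v = (1/7)**2 = 1/49 ≈ 0.020408)
sqrt(-18018 + v) = sqrt(-18018 + 1/49) = sqrt(-882881/49) = I*sqrt(882881)/7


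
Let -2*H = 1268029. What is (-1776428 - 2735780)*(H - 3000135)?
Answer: 16398038447096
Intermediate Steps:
H = -1268029/2 (H = -½*1268029 = -1268029/2 ≈ -6.3401e+5)
(-1776428 - 2735780)*(H - 3000135) = (-1776428 - 2735780)*(-1268029/2 - 3000135) = -4512208*(-7268299/2) = 16398038447096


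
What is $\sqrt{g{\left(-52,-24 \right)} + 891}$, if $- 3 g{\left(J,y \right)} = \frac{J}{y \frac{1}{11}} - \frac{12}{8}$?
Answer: $\frac{4 \sqrt{497}}{3} \approx 29.725$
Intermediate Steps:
$g{\left(J,y \right)} = \frac{1}{2} - \frac{11 J}{3 y}$ ($g{\left(J,y \right)} = - \frac{\frac{J}{y \frac{1}{11}} - \frac{12}{8}}{3} = - \frac{\frac{J}{y \frac{1}{11}} - \frac{3}{2}}{3} = - \frac{\frac{J}{\frac{1}{11} y} - \frac{3}{2}}{3} = - \frac{J \frac{11}{y} - \frac{3}{2}}{3} = - \frac{\frac{11 J}{y} - \frac{3}{2}}{3} = - \frac{- \frac{3}{2} + \frac{11 J}{y}}{3} = \frac{1}{2} - \frac{11 J}{3 y}$)
$\sqrt{g{\left(-52,-24 \right)} + 891} = \sqrt{\frac{\left(-22\right) \left(-52\right) + 3 \left(-24\right)}{6 \left(-24\right)} + 891} = \sqrt{\frac{1}{6} \left(- \frac{1}{24}\right) \left(1144 - 72\right) + 891} = \sqrt{\frac{1}{6} \left(- \frac{1}{24}\right) 1072 + 891} = \sqrt{- \frac{67}{9} + 891} = \sqrt{\frac{7952}{9}} = \frac{4 \sqrt{497}}{3}$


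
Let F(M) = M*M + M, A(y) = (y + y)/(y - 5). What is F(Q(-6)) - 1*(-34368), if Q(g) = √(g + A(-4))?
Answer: 309266/9 + I*√46/3 ≈ 34363.0 + 2.2608*I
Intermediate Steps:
A(y) = 2*y/(-5 + y) (A(y) = (2*y)/(-5 + y) = 2*y/(-5 + y))
Q(g) = √(8/9 + g) (Q(g) = √(g + 2*(-4)/(-5 - 4)) = √(g + 2*(-4)/(-9)) = √(g + 2*(-4)*(-⅑)) = √(g + 8/9) = √(8/9 + g))
F(M) = M + M² (F(M) = M² + M = M + M²)
F(Q(-6)) - 1*(-34368) = (√(8 + 9*(-6))/3)*(1 + √(8 + 9*(-6))/3) - 1*(-34368) = (√(8 - 54)/3)*(1 + √(8 - 54)/3) + 34368 = (√(-46)/3)*(1 + √(-46)/3) + 34368 = ((I*√46)/3)*(1 + (I*√46)/3) + 34368 = (I*√46/3)*(1 + I*√46/3) + 34368 = I*√46*(1 + I*√46/3)/3 + 34368 = 34368 + I*√46*(1 + I*√46/3)/3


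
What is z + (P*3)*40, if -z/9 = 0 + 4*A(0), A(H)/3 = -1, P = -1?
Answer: -12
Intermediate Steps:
A(H) = -3 (A(H) = 3*(-1) = -3)
z = 108 (z = -9*(0 + 4*(-3)) = -9*(0 - 12) = -9*(-12) = 108)
z + (P*3)*40 = 108 - 1*3*40 = 108 - 3*40 = 108 - 120 = -12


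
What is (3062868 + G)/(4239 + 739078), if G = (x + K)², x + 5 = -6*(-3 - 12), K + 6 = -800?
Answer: 3582709/743317 ≈ 4.8199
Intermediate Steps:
K = -806 (K = -6 - 800 = -806)
x = 85 (x = -5 - 6*(-3 - 12) = -5 - 6*(-15) = -5 + 90 = 85)
G = 519841 (G = (85 - 806)² = (-721)² = 519841)
(3062868 + G)/(4239 + 739078) = (3062868 + 519841)/(4239 + 739078) = 3582709/743317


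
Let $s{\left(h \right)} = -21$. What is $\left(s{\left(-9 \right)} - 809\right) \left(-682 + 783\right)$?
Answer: $-83830$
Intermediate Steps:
$\left(s{\left(-9 \right)} - 809\right) \left(-682 + 783\right) = \left(-21 - 809\right) \left(-682 + 783\right) = \left(-830\right) 101 = -83830$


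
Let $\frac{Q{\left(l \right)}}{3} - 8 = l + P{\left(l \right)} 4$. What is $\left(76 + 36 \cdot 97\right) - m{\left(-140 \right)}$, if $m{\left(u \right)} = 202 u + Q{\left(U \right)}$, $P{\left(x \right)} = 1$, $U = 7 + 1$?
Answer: $31788$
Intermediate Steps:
$U = 8$
$Q{\left(l \right)} = 36 + 3 l$ ($Q{\left(l \right)} = 24 + 3 \left(l + 1 \cdot 4\right) = 24 + 3 \left(l + 4\right) = 24 + 3 \left(4 + l\right) = 24 + \left(12 + 3 l\right) = 36 + 3 l$)
$m{\left(u \right)} = 60 + 202 u$ ($m{\left(u \right)} = 202 u + \left(36 + 3 \cdot 8\right) = 202 u + \left(36 + 24\right) = 202 u + 60 = 60 + 202 u$)
$\left(76 + 36 \cdot 97\right) - m{\left(-140 \right)} = \left(76 + 36 \cdot 97\right) - \left(60 + 202 \left(-140\right)\right) = \left(76 + 3492\right) - \left(60 - 28280\right) = 3568 - -28220 = 3568 + 28220 = 31788$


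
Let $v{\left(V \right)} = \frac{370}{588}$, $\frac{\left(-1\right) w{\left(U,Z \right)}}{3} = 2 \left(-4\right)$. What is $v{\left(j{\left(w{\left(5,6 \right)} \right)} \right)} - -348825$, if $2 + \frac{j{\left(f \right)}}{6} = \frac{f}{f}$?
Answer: $\frac{102554735}{294} \approx 3.4883 \cdot 10^{5}$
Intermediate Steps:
$w{\left(U,Z \right)} = 24$ ($w{\left(U,Z \right)} = - 3 \cdot 2 \left(-4\right) = \left(-3\right) \left(-8\right) = 24$)
$j{\left(f \right)} = -6$ ($j{\left(f \right)} = -12 + 6 \frac{f}{f} = -12 + 6 \cdot 1 = -12 + 6 = -6$)
$v{\left(V \right)} = \frac{185}{294}$ ($v{\left(V \right)} = 370 \cdot \frac{1}{588} = \frac{185}{294}$)
$v{\left(j{\left(w{\left(5,6 \right)} \right)} \right)} - -348825 = \frac{185}{294} - -348825 = \frac{185}{294} + 348825 = \frac{102554735}{294}$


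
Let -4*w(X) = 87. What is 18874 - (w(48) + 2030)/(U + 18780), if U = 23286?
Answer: 3175806703/168264 ≈ 18874.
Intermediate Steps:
w(X) = -87/4 (w(X) = -¼*87 = -87/4)
18874 - (w(48) + 2030)/(U + 18780) = 18874 - (-87/4 + 2030)/(23286 + 18780) = 18874 - 8033/(4*42066) = 18874 - 1*8033/168264 = 18874 - 8033/168264 = 3175806703/168264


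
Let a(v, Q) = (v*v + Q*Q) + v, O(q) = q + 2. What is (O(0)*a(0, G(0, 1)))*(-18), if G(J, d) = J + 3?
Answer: -324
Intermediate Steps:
G(J, d) = 3 + J
O(q) = 2 + q
a(v, Q) = v + Q² + v² (a(v, Q) = (v² + Q²) + v = (Q² + v²) + v = v + Q² + v²)
(O(0)*a(0, G(0, 1)))*(-18) = ((2 + 0)*(0 + (3 + 0)² + 0²))*(-18) = (2*(0 + 3² + 0))*(-18) = (2*(0 + 9 + 0))*(-18) = (2*9)*(-18) = 18*(-18) = -324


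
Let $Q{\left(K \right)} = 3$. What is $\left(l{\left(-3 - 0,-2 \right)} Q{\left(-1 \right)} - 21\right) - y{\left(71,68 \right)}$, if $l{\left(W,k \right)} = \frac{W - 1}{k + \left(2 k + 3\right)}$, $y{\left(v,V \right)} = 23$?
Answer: $-40$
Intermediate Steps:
$l{\left(W,k \right)} = \frac{-1 + W}{3 + 3 k}$ ($l{\left(W,k \right)} = \frac{-1 + W}{k + \left(3 + 2 k\right)} = \frac{-1 + W}{3 + 3 k}$)
$\left(l{\left(-3 - 0,-2 \right)} Q{\left(-1 \right)} - 21\right) - y{\left(71,68 \right)} = \left(\frac{-1 - 3}{3 \left(1 - 2\right)} 3 - 21\right) - 23 = \left(\frac{-1 + \left(-3 + 0\right)}{3 \left(-1\right)} 3 - 21\right) - 23 = \left(\frac{1}{3} \left(-1\right) \left(-1 - 3\right) 3 - 21\right) - 23 = \left(\frac{1}{3} \left(-1\right) \left(-4\right) 3 - 21\right) - 23 = \left(\frac{4}{3} \cdot 3 - 21\right) - 23 = \left(4 - 21\right) - 23 = -17 - 23 = -40$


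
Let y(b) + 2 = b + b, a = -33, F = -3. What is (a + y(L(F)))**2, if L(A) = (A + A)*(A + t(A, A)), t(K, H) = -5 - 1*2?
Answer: 7225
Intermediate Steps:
t(K, H) = -7 (t(K, H) = -5 - 2 = -7)
L(A) = 2*A*(-7 + A) (L(A) = (A + A)*(A - 7) = (2*A)*(-7 + A) = 2*A*(-7 + A))
y(b) = -2 + 2*b (y(b) = -2 + (b + b) = -2 + 2*b)
(a + y(L(F)))**2 = (-33 + (-2 + 2*(2*(-3)*(-7 - 3))))**2 = (-33 + (-2 + 2*(2*(-3)*(-10))))**2 = (-33 + (-2 + 2*60))**2 = (-33 + (-2 + 120))**2 = (-33 + 118)**2 = 85**2 = 7225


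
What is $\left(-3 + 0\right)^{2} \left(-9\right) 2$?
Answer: $-162$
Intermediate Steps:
$\left(-3 + 0\right)^{2} \left(-9\right) 2 = \left(-3\right)^{2} \left(-9\right) 2 = 9 \left(-9\right) 2 = \left(-81\right) 2 = -162$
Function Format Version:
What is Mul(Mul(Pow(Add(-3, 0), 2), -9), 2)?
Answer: -162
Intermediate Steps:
Mul(Mul(Pow(Add(-3, 0), 2), -9), 2) = Mul(Mul(Pow(-3, 2), -9), 2) = Mul(Mul(9, -9), 2) = Mul(-81, 2) = -162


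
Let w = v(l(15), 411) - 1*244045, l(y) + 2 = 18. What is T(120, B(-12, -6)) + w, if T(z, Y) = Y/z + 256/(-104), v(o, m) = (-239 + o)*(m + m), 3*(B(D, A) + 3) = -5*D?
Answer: -666671179/1560 ≈ -4.2735e+5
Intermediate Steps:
l(y) = 16 (l(y) = -2 + 18 = 16)
B(D, A) = -3 - 5*D/3 (B(D, A) = -3 + (-5*D)/3 = -3 - 5*D/3)
v(o, m) = 2*m*(-239 + o) (v(o, m) = (-239 + o)*(2*m) = 2*m*(-239 + o))
w = -427351 (w = 2*411*(-239 + 16) - 1*244045 = 2*411*(-223) - 244045 = -183306 - 244045 = -427351)
T(z, Y) = -32/13 + Y/z (T(z, Y) = Y/z + 256*(-1/104) = Y/z - 32/13 = -32/13 + Y/z)
T(120, B(-12, -6)) + w = (-32/13 + (-3 - 5/3*(-12))/120) - 427351 = (-32/13 + (-3 + 20)*(1/120)) - 427351 = (-32/13 + 17*(1/120)) - 427351 = (-32/13 + 17/120) - 427351 = -3619/1560 - 427351 = -666671179/1560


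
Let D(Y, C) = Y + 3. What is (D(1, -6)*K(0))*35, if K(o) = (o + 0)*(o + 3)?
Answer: 0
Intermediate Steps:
D(Y, C) = 3 + Y
K(o) = o*(3 + o)
(D(1, -6)*K(0))*35 = ((3 + 1)*(0*(3 + 0)))*35 = (4*(0*3))*35 = (4*0)*35 = 0*35 = 0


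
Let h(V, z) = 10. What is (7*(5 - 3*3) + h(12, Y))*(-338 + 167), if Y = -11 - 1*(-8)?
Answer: 3078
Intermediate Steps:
Y = -3 (Y = -11 + 8 = -3)
(7*(5 - 3*3) + h(12, Y))*(-338 + 167) = (7*(5 - 3*3) + 10)*(-338 + 167) = (7*(5 - 9) + 10)*(-171) = (7*(-4) + 10)*(-171) = (-28 + 10)*(-171) = -18*(-171) = 3078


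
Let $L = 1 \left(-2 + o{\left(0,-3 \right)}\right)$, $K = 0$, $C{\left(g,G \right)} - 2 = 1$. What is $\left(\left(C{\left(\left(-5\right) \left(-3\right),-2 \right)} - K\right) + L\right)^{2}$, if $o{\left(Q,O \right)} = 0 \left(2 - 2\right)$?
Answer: $1$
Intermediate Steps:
$o{\left(Q,O \right)} = 0$ ($o{\left(Q,O \right)} = 0 \cdot 0 = 0$)
$C{\left(g,G \right)} = 3$ ($C{\left(g,G \right)} = 2 + 1 = 3$)
$L = -2$ ($L = 1 \left(-2 + 0\right) = 1 \left(-2\right) = -2$)
$\left(\left(C{\left(\left(-5\right) \left(-3\right),-2 \right)} - K\right) + L\right)^{2} = \left(\left(3 - 0\right) - 2\right)^{2} = \left(\left(3 + 0\right) - 2\right)^{2} = \left(3 - 2\right)^{2} = 1^{2} = 1$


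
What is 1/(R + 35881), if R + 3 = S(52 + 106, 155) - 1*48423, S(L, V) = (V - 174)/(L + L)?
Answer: -316/3964239 ≈ -7.9713e-5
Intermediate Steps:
S(L, V) = (-174 + V)/(2*L) (S(L, V) = (-174 + V)/((2*L)) = (-174 + V)*(1/(2*L)) = (-174 + V)/(2*L))
R = -15302635/316 (R = -3 + ((-174 + 155)/(2*(52 + 106)) - 1*48423) = -3 + ((½)*(-19)/158 - 48423) = -3 + ((½)*(1/158)*(-19) - 48423) = -3 + (-19/316 - 48423) = -3 - 15301687/316 = -15302635/316 ≈ -48426.)
1/(R + 35881) = 1/(-15302635/316 + 35881) = 1/(-3964239/316) = -316/3964239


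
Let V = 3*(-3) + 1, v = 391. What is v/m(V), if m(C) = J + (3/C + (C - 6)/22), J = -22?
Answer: -34408/2025 ≈ -16.992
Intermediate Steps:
V = -8 (V = -9 + 1 = -8)
m(C) = -245/11 + 3/C + C/22 (m(C) = -22 + (3/C + (C - 6)/22) = -22 + (3/C + (-6 + C)*(1/22)) = -22 + (3/C + (-3/11 + C/22)) = -22 + (-3/11 + 3/C + C/22) = -245/11 + 3/C + C/22)
v/m(V) = 391/(((1/22)*(66 - 8*(-490 - 8))/(-8))) = 391/(((1/22)*(-⅛)*(66 - 8*(-498)))) = 391/(((1/22)*(-⅛)*(66 + 3984))) = 391/(((1/22)*(-⅛)*4050)) = 391/(-2025/88) = 391*(-88/2025) = -34408/2025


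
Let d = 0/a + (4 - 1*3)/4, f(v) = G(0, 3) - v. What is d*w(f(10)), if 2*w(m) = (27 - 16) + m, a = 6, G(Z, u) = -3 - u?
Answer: -5/8 ≈ -0.62500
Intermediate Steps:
f(v) = -6 - v (f(v) = (-3 - 1*3) - v = (-3 - 3) - v = -6 - v)
w(m) = 11/2 + m/2 (w(m) = ((27 - 16) + m)/2 = (11 + m)/2 = 11/2 + m/2)
d = 1/4 (d = 0/6 + (4 - 1*3)/4 = 0*(1/6) + (4 - 3)*(1/4) = 0 + 1*(1/4) = 0 + 1/4 = 1/4 ≈ 0.25000)
d*w(f(10)) = (11/2 + (-6 - 1*10)/2)/4 = (11/2 + (-6 - 10)/2)/4 = (11/2 + (1/2)*(-16))/4 = (11/2 - 8)/4 = (1/4)*(-5/2) = -5/8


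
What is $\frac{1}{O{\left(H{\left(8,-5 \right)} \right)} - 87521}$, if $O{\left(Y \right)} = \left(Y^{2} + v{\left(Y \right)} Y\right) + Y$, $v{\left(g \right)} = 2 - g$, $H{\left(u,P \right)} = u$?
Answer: $- \frac{1}{87497} \approx -1.1429 \cdot 10^{-5}$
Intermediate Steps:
$O{\left(Y \right)} = Y + Y^{2} + Y \left(2 - Y\right)$ ($O{\left(Y \right)} = \left(Y^{2} + \left(2 - Y\right) Y\right) + Y = \left(Y^{2} + Y \left(2 - Y\right)\right) + Y = Y + Y^{2} + Y \left(2 - Y\right)$)
$\frac{1}{O{\left(H{\left(8,-5 \right)} \right)} - 87521} = \frac{1}{3 \cdot 8 - 87521} = \frac{1}{24 - 87521} = \frac{1}{-87497} = - \frac{1}{87497}$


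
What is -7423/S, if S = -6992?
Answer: 7423/6992 ≈ 1.0616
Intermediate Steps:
-7423/S = -7423/(-6992) = -7423*(-1/6992) = 7423/6992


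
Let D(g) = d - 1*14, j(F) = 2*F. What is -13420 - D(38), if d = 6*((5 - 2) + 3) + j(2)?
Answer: -13446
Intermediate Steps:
d = 40 (d = 6*((5 - 2) + 3) + 2*2 = 6*(3 + 3) + 4 = 6*6 + 4 = 36 + 4 = 40)
D(g) = 26 (D(g) = 40 - 1*14 = 40 - 14 = 26)
-13420 - D(38) = -13420 - 1*26 = -13420 - 26 = -13446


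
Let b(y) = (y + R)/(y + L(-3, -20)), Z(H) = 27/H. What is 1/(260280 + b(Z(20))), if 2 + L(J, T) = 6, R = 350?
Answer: 107/27856987 ≈ 3.8410e-6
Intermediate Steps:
L(J, T) = 4 (L(J, T) = -2 + 6 = 4)
b(y) = (350 + y)/(4 + y) (b(y) = (y + 350)/(y + 4) = (350 + y)/(4 + y))
1/(260280 + b(Z(20))) = 1/(260280 + (350 + 27/20)/(4 + 27/20)) = 1/(260280 + (7027/20)/(107/20)) = 1/(260280 + (20/107)*(7027/20)) = 1/(260280 + 7027/107) = 1/(27856987/107) = 107/27856987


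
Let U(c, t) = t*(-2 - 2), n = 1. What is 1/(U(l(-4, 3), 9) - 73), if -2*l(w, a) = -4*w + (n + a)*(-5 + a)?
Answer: -1/109 ≈ -0.0091743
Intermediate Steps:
l(w, a) = 2*w - (1 + a)*(-5 + a)/2 (l(w, a) = -(-4*w + (1 + a)*(-5 + a))/2 = 2*w - (1 + a)*(-5 + a)/2)
U(c, t) = -4*t (U(c, t) = t*(-4) = -4*t)
1/(U(l(-4, 3), 9) - 73) = 1/(-4*9 - 73) = 1/(-36 - 73) = 1/(-109) = -1/109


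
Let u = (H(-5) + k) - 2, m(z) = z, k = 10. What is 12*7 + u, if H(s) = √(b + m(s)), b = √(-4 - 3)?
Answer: 92 + √(-5 + I*√7) ≈ 92.573 + 2.3083*I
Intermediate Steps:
b = I*√7 (b = √(-7) = I*√7 ≈ 2.6458*I)
H(s) = √(s + I*√7) (H(s) = √(I*√7 + s) = √(s + I*√7))
u = 8 + √(-5 + I*√7) (u = (√(-5 + I*√7) + 10) - 2 = (10 + √(-5 + I*√7)) - 2 = 8 + √(-5 + I*√7) ≈ 8.5731 + 2.3083*I)
12*7 + u = 12*7 + (8 + √(-5 + I*√7)) = 84 + (8 + √(-5 + I*√7)) = 92 + √(-5 + I*√7)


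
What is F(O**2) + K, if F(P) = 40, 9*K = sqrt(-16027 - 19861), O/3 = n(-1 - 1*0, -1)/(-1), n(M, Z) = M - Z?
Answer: 40 + 4*I*sqrt(2243)/9 ≈ 40.0 + 21.049*I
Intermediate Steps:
O = 0 (O = 3*(((-1 - 1*0) - 1*(-1))/(-1)) = 3*(((-1 + 0) + 1)*(-1)) = 3*((-1 + 1)*(-1)) = 3*(0*(-1)) = 3*0 = 0)
K = 4*I*sqrt(2243)/9 (K = sqrt(-16027 - 19861)/9 = sqrt(-35888)/9 = (4*I*sqrt(2243))/9 = 4*I*sqrt(2243)/9 ≈ 21.049*I)
F(O**2) + K = 40 + 4*I*sqrt(2243)/9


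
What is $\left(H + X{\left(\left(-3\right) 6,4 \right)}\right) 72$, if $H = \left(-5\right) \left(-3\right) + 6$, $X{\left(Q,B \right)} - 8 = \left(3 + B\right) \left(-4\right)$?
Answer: $72$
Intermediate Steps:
$X{\left(Q,B \right)} = -4 - 4 B$ ($X{\left(Q,B \right)} = 8 + \left(3 + B\right) \left(-4\right) = 8 - \left(12 + 4 B\right) = -4 - 4 B$)
$H = 21$ ($H = 15 + 6 = 21$)
$\left(H + X{\left(\left(-3\right) 6,4 \right)}\right) 72 = \left(21 - 20\right) 72 = 1 \cdot 72 = 72$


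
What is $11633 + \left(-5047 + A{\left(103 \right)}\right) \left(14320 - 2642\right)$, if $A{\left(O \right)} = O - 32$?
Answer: $-58098095$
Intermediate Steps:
$A{\left(O \right)} = -32 + O$
$11633 + \left(-5047 + A{\left(103 \right)}\right) \left(14320 - 2642\right) = 11633 + \left(-5047 + \left(-32 + 103\right)\right) \left(14320 - 2642\right) = 11633 + \left(-5047 + 71\right) 11678 = 11633 - 58109728 = -58098095$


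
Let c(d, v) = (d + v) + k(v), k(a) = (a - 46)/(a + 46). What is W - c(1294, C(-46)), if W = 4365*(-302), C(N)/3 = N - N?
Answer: -1319523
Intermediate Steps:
C(N) = 0 (C(N) = 3*(N - N) = 3*0 = 0)
W = -1318230
k(a) = (-46 + a)/(46 + a)
c(d, v) = d + v + (-46 + v)/(46 + v) (c(d, v) = (d + v) + (-46 + v)/(46 + v) = d + v + (-46 + v)/(46 + v))
W - c(1294, C(-46)) = -1318230 - (-46 + 0 + (46 + 0)*(1294 + 0))/(46 + 0) = -1318230 - (-46 + 0 + 46*1294)/46 = -1318230 - (-46 + 0 + 59524)/46 = -1318230 - 59478/46 = -1318230 - 1*1293 = -1318230 - 1293 = -1319523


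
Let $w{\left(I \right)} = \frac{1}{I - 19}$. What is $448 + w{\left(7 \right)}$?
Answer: $\frac{5375}{12} \approx 447.92$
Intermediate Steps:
$w{\left(I \right)} = \frac{1}{-19 + I}$
$448 + w{\left(7 \right)} = 448 + \frac{1}{-19 + 7} = 448 + \frac{1}{-12} = 448 - \frac{1}{12} = \frac{5375}{12}$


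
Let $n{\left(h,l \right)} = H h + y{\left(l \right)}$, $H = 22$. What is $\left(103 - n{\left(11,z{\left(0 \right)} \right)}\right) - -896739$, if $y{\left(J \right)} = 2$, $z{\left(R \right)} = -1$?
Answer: $896598$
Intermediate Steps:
$n{\left(h,l \right)} = 2 + 22 h$ ($n{\left(h,l \right)} = 22 h + 2 = 2 + 22 h$)
$\left(103 - n{\left(11,z{\left(0 \right)} \right)}\right) - -896739 = \left(103 - \left(2 + 22 \cdot 11\right)\right) - -896739 = \left(103 - \left(2 + 242\right)\right) + 896739 = \left(103 - 244\right) + 896739 = -141 + 896739 = 896598$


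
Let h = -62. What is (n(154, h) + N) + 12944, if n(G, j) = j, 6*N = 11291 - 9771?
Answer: 39406/3 ≈ 13135.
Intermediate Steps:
N = 760/3 (N = (11291 - 9771)/6 = (⅙)*1520 = 760/3 ≈ 253.33)
(n(154, h) + N) + 12944 = (-62 + 760/3) + 12944 = 574/3 + 12944 = 39406/3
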